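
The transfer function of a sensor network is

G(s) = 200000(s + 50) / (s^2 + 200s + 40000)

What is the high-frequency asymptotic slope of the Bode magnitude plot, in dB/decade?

-20 dB/decade

Each pole contributes −20 dB/decade at high frequency; each zero contributes +20 dB/decade.
Net: 1 zero(s) − 2 pole(s) → -20 dB/decade.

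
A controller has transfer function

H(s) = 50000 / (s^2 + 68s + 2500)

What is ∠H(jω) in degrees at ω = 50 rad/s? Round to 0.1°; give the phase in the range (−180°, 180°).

At s = jω = j50:
quadratic: (j50)² + 68·j50 + 2500 = 0 + j3400 → |·| ≈ 3400, ∠ ≈ 90.00°
∠H = 0.00° − 90.00° = -90.00°

-90.0°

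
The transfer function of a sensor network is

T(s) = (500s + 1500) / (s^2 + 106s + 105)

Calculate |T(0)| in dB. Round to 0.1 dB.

23.1 dB

T(0) = 1500 / 105 ≈ 14.286
20 log₁₀(14.286) ≈ 23.10 dB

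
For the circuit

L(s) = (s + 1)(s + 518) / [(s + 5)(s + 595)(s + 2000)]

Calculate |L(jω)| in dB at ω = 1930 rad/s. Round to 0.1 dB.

At s = jω = j1930:
zero (s+1): 1 + j1930 → |·| = √(1²+1930²) = √3724901 ≈ 1930, ∠ = arctan(1930/1) ≈ 89.97°
zero (s+518): 518 + j1930 → |·| = √(518²+1930²) = √3993224 ≈ 1998.3, ∠ = arctan(1930/518) ≈ 74.98°
pole (s+5): 5 + j1930 → |·| = √(5²+1930²) = √3724925 ≈ 1930, ∠ = arctan(1930/5) ≈ 89.85°
pole (s+595): 595 + j1930 → |·| = √(595²+1930²) = √4078925 ≈ 2019.6, ∠ = arctan(1930/595) ≈ 72.87°
pole (s+2000): 2000 + j1930 → |·| = √(2000²+1930²) = √7724900 ≈ 2779.4, ∠ = arctan(1930/2000) ≈ 43.98°
|L| = 1 · 3.8567e+06 / 1.0834e+10 ≈ 0.00035598
Gain = 20 log₁₀(0.00035598) ≈ -68.97 dB

-69.0 dB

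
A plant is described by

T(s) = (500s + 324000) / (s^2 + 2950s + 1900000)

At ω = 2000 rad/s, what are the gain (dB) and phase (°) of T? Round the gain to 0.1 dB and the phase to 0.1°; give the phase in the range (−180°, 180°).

-15.5 dB, -37.5°

Substitute s = j2000:
Numerator: 500(j2000) + 324000 = 324000 + j1000000
Denominator: (j2000)^2 + 2950(j2000) + 1900000 = -2100000 + j5900000
|N| = √(324000² + 1000000²) ≈ 1.0512e+06, ∠N ≈ 72.05°
|D| = √(2100000² + 5900000²) ≈ 6.2626e+06, ∠D ≈ 109.59°
|T| = 1.0512e+06 / 6.2626e+06 ≈ 0.16785
Gain = 20 log₁₀(0.16785) ≈ -15.50 dB
∠T = 72.05° − 109.59° = -37.54°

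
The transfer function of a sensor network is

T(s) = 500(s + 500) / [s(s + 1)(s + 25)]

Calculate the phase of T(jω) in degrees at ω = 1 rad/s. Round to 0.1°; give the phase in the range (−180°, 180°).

At s = jω = j1:
zero (s+500): 500 + j1 → |·| = √(500²+1²) = √250001 ≈ 500, ∠ = arctan(1/500) ≈ 0.11°
pole (s+1): 1 + j1 → |·| = √(1²+1²) = √2 ≈ 1.4142, ∠ = arctan(1/1) ≈ 45.00°
pole (s+25): 25 + j1 → |·| = √(25²+1²) = √626 ≈ 25.02, ∠ = arctan(1/25) ≈ 2.29°
pole at origin: |s| = 1, ∠ = 90.00° (in denominator)
∠T = 0.11° − 137.29° = -137.18°

-137.2°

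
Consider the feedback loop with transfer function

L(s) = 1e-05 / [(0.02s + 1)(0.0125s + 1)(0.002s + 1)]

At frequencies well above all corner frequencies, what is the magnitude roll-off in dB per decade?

Each pole contributes −20 dB/decade at high frequency; each zero contributes +20 dB/decade.
Net: 0 zero(s) − 3 pole(s) → -60 dB/decade.

-60 dB/decade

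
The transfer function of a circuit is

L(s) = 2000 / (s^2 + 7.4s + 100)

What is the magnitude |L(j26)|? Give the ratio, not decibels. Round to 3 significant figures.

3.29

At s = jω = j26:
quadratic: (j26)² + 7.4·j26 + 100 = -576 + j192.4 → |·| ≈ 607.28, ∠ ≈ 161.53°
|L| = 2000 / 607.28 ≈ 3.2934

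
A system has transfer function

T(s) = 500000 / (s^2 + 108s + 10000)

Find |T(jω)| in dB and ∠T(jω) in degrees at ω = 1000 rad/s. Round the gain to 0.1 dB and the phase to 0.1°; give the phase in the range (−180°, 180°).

-6.0 dB, -173.8°

At s = jω = j1000:
quadratic: (j1000)² + 108·j1000 + 10000 = -990000 + j108000 → |·| ≈ 9.9587e+05, ∠ ≈ 173.77°
|T| = 500000 / 9.9587e+05 ≈ 0.50207
Gain = 20 log₁₀(0.50207) ≈ -5.98 dB
∠T = 0.00° − 173.77° = -173.77°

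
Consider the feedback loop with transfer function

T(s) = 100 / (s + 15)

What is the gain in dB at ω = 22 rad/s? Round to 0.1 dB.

Substitute s = j22:
Numerator: 100 = 100 + j0
Denominator: (j22) + 15 = 15 + j22
|N| = √(100² + 0²) ≈ 100, ∠N ≈ 0.00°
|D| = √(15² + 22²) ≈ 26.627, ∠D ≈ 55.71°
|T| = 100 / 26.627 ≈ 3.7556
Gain = 20 log₁₀(3.7556) ≈ 11.49 dB

11.5 dB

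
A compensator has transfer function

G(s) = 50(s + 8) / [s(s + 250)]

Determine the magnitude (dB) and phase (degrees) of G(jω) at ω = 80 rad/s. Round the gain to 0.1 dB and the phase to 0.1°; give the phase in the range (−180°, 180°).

-14.4 dB, -23.5°

At s = jω = j80:
zero (s+8): 8 + j80 → |·| = √(8²+80²) = √6464 ≈ 80.399, ∠ = arctan(80/8) ≈ 84.29°
pole (s+250): 250 + j80 → |·| = √(250²+80²) = √68900 ≈ 262.49, ∠ = arctan(80/250) ≈ 17.74°
pole at origin: |s| = 80, ∠ = 90.00° (in denominator)
|G| = 50 · 80.399 / 20999 ≈ 0.19144
Gain = 20 log₁₀(0.19144) ≈ -14.36 dB
∠G = 84.29° − 107.74° = -23.45°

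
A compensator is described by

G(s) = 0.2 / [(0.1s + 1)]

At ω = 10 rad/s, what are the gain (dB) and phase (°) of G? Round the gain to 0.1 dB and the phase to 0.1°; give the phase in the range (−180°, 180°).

At ω = 10 rad/s:
pole (1 + j10·0.1) = 1 + j1 → |·| ≈ 1.4142, ∠ ≈ 45.00°
|G| = 0.2 · 1 / (1.4142) ≈ 0.14142
Gain = 20 log₁₀(0.14142) ≈ -16.99 dB
∠G = (0°) − (45.00°) = -45.00°

-17.0 dB, -45.0°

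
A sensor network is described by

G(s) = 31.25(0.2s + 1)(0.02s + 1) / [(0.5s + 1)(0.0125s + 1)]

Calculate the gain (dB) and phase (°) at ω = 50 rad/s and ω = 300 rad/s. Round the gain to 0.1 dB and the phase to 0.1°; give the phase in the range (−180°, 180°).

At ω = 50 rad/s:
zero (1 + j50·0.2) = 1 + j10 → |·| ≈ 10.05, ∠ ≈ 84.29°
zero (1 + j50·0.02) = 1 + j1 → |·| ≈ 1.4142, ∠ ≈ 45.00°
pole (1 + j50·0.5) = 1 + j25 → |·| ≈ 25.02, ∠ ≈ 87.71°
pole (1 + j50·0.0125) = 1 + j0.625 → |·| ≈ 1.1792, ∠ ≈ 32.01°
|G| = 31.25 · 10.05 · 1.4142 / (25.02 · 1.1792) ≈ 15.054
Gain = 20 log₁₀(15.054) ≈ 23.55 dB
∠G = (84.29° + 45.00°) − (87.71° + 32.01°) = 9.57°

At ω = 300 rad/s:
zero (1 + j300·0.2) = 1 + j60 → |·| ≈ 60.008, ∠ ≈ 89.05°
zero (1 + j300·0.02) = 1 + j6 → |·| ≈ 6.0828, ∠ ≈ 80.54°
pole (1 + j300·0.5) = 1 + j150 → |·| ≈ 150, ∠ ≈ 89.62°
pole (1 + j300·0.0125) = 1 + j3.75 → |·| ≈ 3.881, ∠ ≈ 75.07°
|G| = 31.25 · 60.008 · 6.0828 / (150 · 3.881) ≈ 19.594
Gain = 20 log₁₀(19.594) ≈ 25.84 dB
∠G = (89.05° + 80.54°) − (89.62° + 75.07°) = 4.90°

ω = 50: 23.6 dB, 9.6°; ω = 300: 25.8 dB, 4.9°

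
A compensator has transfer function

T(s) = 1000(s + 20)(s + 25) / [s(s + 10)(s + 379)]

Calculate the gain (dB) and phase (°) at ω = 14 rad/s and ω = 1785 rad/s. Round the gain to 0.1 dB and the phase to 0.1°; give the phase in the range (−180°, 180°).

At s = jω = j14:
zero (s+20): 20 + j14 → |·| = √(20²+14²) = √596 ≈ 24.413, ∠ = arctan(14/20) ≈ 34.99°
zero (s+25): 25 + j14 → |·| = √(25²+14²) = √821 ≈ 28.653, ∠ = arctan(14/25) ≈ 29.25°
pole (s+10): 10 + j14 → |·| = √(10²+14²) = √296 ≈ 17.205, ∠ = arctan(14/10) ≈ 54.46°
pole (s+379): 379 + j14 → |·| = √(379²+14²) = √143837 ≈ 379.26, ∠ = arctan(14/379) ≈ 2.12°
pole at origin: |s| = 14, ∠ = 90.00° (in denominator)
|T| = 1000 · 699.51 / 91352 ≈ 7.6573
Gain = 20 log₁₀(7.6573) ≈ 17.68 dB
∠T = 64.24° − 146.58° = -82.34°

At s = jω = j1785:
zero (s+20): 20 + j1785 → |·| = √(20²+1785²) = √3186625 ≈ 1785.1, ∠ = arctan(1785/20) ≈ 89.36°
zero (s+25): 25 + j1785 → |·| = √(25²+1785²) = √3186850 ≈ 1785.2, ∠ = arctan(1785/25) ≈ 89.20°
pole (s+10): 10 + j1785 → |·| = √(10²+1785²) = √3186325 ≈ 1785, ∠ = arctan(1785/10) ≈ 89.68°
pole (s+379): 379 + j1785 → |·| = √(379²+1785²) = √3329866 ≈ 1824.8, ∠ = arctan(1785/379) ≈ 78.01°
pole at origin: |s| = 1785, ∠ = 90.00° (in denominator)
|T| = 1000 · 3.1868e+06 / 5.8142e+09 ≈ 0.54811
Gain = 20 log₁₀(0.54811) ≈ -5.22 dB
∠T = 178.56° − 257.69° = -79.13°

ω = 14: 17.7 dB, -82.3°; ω = 1785: -5.2 dB, -79.1°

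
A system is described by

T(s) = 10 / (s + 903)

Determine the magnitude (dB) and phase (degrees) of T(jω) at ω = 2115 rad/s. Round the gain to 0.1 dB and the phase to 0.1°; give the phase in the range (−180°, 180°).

Substitute s = j2115:
Numerator: 10 = 10 + j0
Denominator: (j2115) + 903 = 903 + j2115
|N| = √(10² + 0²) ≈ 10, ∠N ≈ 0.00°
|D| = √(903² + 2115²) ≈ 2299.7, ∠D ≈ 66.88°
|T| = 10 / 2299.7 ≈ 0.0043484
Gain = 20 log₁₀(0.0043484) ≈ -47.23 dB
∠T = 0.00° − 66.88° = -66.88°

-47.2 dB, -66.9°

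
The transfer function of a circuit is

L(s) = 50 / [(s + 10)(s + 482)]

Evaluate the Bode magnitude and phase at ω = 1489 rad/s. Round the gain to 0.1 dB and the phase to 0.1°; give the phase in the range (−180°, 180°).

-93.4 dB, -161.7°

At s = jω = j1489:
pole (s+10): 10 + j1489 → |·| = √(10²+1489²) = √2217221 ≈ 1489, ∠ = arctan(1489/10) ≈ 89.62°
pole (s+482): 482 + j1489 → |·| = √(482²+1489²) = √2449445 ≈ 1565.1, ∠ = arctan(1489/482) ≈ 72.06°
|L| = 50 / 2.3304e+06 ≈ 2.1456e-05
Gain = 20 log₁₀(2.1456e-05) ≈ -93.37 dB
∠L = 0.00° − 161.68° = -161.68°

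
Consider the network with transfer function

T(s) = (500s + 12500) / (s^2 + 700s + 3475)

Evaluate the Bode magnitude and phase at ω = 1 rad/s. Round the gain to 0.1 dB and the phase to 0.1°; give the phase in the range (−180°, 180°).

11.0 dB, -9.1°

Substitute s = j1:
Numerator: 500(j1) + 12500 = 12500 + j500
Denominator: (j1)^2 + 700(j1) + 3475 = 3474 + j700
|N| = √(12500² + 500²) ≈ 12510, ∠N ≈ 2.29°
|D| = √(3474² + 700²) ≈ 3543.8, ∠D ≈ 11.39°
|T| = 12510 / 3543.8 ≈ 3.5301
Gain = 20 log₁₀(3.5301) ≈ 10.96 dB
∠T = 2.29° − 11.39° = -9.10°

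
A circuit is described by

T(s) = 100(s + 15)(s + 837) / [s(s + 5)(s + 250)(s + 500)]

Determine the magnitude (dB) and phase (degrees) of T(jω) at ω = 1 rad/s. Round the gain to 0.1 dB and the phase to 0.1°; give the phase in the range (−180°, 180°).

At s = jω = j1:
zero (s+15): 15 + j1 → |·| = √(15²+1²) = √226 ≈ 15.033, ∠ = arctan(1/15) ≈ 3.81°
zero (s+837): 837 + j1 → |·| = √(837²+1²) = √700570 ≈ 837, ∠ = arctan(1/837) ≈ 0.07°
pole (s+5): 5 + j1 → |·| = √(5²+1²) = √26 ≈ 5.099, ∠ = arctan(1/5) ≈ 11.31°
pole (s+250): 250 + j1 → |·| = √(250²+1²) = √62501 ≈ 250, ∠ = arctan(1/250) ≈ 0.23°
pole (s+500): 500 + j1 → |·| = √(500²+1²) = √250001 ≈ 500, ∠ = arctan(1/500) ≈ 0.11°
pole at origin: |s| = 1, ∠ = 90.00° (in denominator)
|T| = 100 · 12583 / 6.3738e+05 ≈ 1.9742
Gain = 20 log₁₀(1.9742) ≈ 5.91 dB
∠T = 3.88° − 101.65° = -97.77°

5.9 dB, -97.8°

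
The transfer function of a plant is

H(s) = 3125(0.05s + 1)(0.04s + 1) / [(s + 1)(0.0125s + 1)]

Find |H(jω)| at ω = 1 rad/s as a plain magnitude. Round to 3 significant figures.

At ω = 1 rad/s:
zero (1 + j1·0.05) = 1 + j0.05 → |·| ≈ 1.0012, ∠ ≈ 2.86°
zero (1 + j1·0.04) = 1 + j0.04 → |·| ≈ 1.0008, ∠ ≈ 2.29°
pole (1 + j1·1) = 1 + j1 → |·| ≈ 1.4142, ∠ ≈ 45.00°
pole (1 + j1·0.0125) = 1 + j0.0125 → |·| ≈ 1.0001, ∠ ≈ 0.72°
|H| = 3125 · 1.0012 · 1.0008 / (1.4142 · 1.0001) ≈ 2213.9

2.21e+03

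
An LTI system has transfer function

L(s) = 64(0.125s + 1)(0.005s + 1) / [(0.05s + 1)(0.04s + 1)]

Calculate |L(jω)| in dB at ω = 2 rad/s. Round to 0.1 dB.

At ω = 2 rad/s:
zero (1 + j2·0.125) = 1 + j0.25 → |·| ≈ 1.0308, ∠ ≈ 14.04°
zero (1 + j2·0.005) = 1 + j0.01 → |·| ≈ 1, ∠ ≈ 0.57°
pole (1 + j2·0.05) = 1 + j0.1 → |·| ≈ 1.005, ∠ ≈ 5.71°
pole (1 + j2·0.04) = 1 + j0.08 → |·| ≈ 1.0032, ∠ ≈ 4.57°
|L| = 64 · 1.0308 · 1 / (1.005 · 1.0032) ≈ 65.434
Gain = 20 log₁₀(65.434) ≈ 36.32 dB

36.3 dB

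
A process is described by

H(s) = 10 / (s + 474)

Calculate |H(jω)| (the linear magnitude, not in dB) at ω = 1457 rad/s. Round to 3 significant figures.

Substitute s = j1457:
Numerator: 10 = 10 + j0
Denominator: (j1457) + 474 = 474 + j1457
|N| = √(10² + 0²) ≈ 10, ∠N ≈ 0.00°
|D| = √(474² + 1457²) ≈ 1532.2, ∠D ≈ 71.98°
|H| = 10 / 1532.2 ≈ 0.0065266

0.00653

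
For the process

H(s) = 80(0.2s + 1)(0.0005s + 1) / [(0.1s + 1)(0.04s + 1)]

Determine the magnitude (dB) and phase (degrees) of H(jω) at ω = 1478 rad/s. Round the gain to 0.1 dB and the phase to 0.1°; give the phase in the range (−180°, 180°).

At ω = 1478 rad/s:
zero (1 + j1478·0.2) = 1 + j295.6 → |·| ≈ 295.6, ∠ ≈ 89.81°
zero (1 + j1478·0.0005) = 1 + j0.739 → |·| ≈ 1.2434, ∠ ≈ 36.46°
pole (1 + j1478·0.1) = 1 + j147.8 → |·| ≈ 147.8, ∠ ≈ 89.61°
pole (1 + j1478·0.04) = 1 + j59.12 → |·| ≈ 59.128, ∠ ≈ 89.03°
|H| = 80 · 295.6 · 1.2434 / (147.8 · 59.128) ≈ 3.3646
Gain = 20 log₁₀(3.3646) ≈ 10.54 dB
∠H = (89.81° + 36.46°) − (89.61° + 89.03°) = -52.37°

10.5 dB, -52.4°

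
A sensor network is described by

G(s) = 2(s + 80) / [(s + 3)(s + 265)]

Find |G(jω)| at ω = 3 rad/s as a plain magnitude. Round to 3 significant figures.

At s = jω = j3:
zero (s+80): 80 + j3 → |·| = √(80²+3²) = √6409 ≈ 80.056, ∠ = arctan(3/80) ≈ 2.15°
pole (s+3): 3 + j3 → |·| = √(3²+3²) = √18 ≈ 4.2426, ∠ = arctan(3/3) ≈ 45.00°
pole (s+265): 265 + j3 → |·| = √(265²+3²) = √70234 ≈ 265.02, ∠ = arctan(3/265) ≈ 0.65°
|G| = 2 · 80.056 / 1124.4 ≈ 0.1424

0.142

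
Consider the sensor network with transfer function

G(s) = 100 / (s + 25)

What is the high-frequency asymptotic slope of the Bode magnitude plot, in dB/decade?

-20 dB/decade

Each pole contributes −20 dB/decade at high frequency; each zero contributes +20 dB/decade.
Net: 0 zero(s) − 1 pole(s) → -20 dB/decade.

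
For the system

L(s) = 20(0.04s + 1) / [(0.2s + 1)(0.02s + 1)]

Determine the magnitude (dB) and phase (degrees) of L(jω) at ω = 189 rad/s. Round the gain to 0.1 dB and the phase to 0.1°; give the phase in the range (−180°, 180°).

0.3 dB, -81.2°

At ω = 189 rad/s:
zero (1 + j189·0.04) = 1 + j7.56 → |·| ≈ 7.6259, ∠ ≈ 82.46°
pole (1 + j189·0.2) = 1 + j37.8 → |·| ≈ 37.813, ∠ ≈ 88.48°
pole (1 + j189·0.02) = 1 + j3.78 → |·| ≈ 3.91, ∠ ≈ 75.18°
|L| = 20 · 7.6259 / (37.813 · 3.91) ≈ 1.0316
Gain = 20 log₁₀(1.0316) ≈ 0.27 dB
∠L = (82.46°) − (88.48° + 75.18°) = -81.20°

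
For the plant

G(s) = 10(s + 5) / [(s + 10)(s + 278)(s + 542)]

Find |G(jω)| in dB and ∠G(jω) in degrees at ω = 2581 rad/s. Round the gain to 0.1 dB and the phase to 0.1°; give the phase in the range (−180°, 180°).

At s = jω = j2581:
zero (s+5): 5 + j2581 → |·| = √(5²+2581²) = √6661586 ≈ 2581, ∠ = arctan(2581/5) ≈ 89.89°
pole (s+10): 10 + j2581 → |·| = √(10²+2581²) = √6661661 ≈ 2581, ∠ = arctan(2581/10) ≈ 89.78°
pole (s+278): 278 + j2581 → |·| = √(278²+2581²) = √6738845 ≈ 2595.9, ∠ = arctan(2581/278) ≈ 83.85°
pole (s+542): 542 + j2581 → |·| = √(542²+2581²) = √6955325 ≈ 2637.3, ∠ = arctan(2581/542) ≈ 78.14°
|G| = 10 · 2581 / 1.767e+10 ≈ 1.4607e-06
Gain = 20 log₁₀(1.4607e-06) ≈ -116.71 dB
∠G = 89.89° − 251.77° = -161.88°

-116.7 dB, -161.9°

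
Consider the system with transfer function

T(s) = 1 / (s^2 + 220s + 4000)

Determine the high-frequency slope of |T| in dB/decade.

Each pole contributes −20 dB/decade at high frequency; each zero contributes +20 dB/decade.
Net: 0 zero(s) − 2 pole(s) → -40 dB/decade.

-40 dB/decade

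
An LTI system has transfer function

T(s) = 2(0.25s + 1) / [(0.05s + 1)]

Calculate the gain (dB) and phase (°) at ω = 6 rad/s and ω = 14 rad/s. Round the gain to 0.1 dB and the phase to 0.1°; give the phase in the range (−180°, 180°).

ω = 6: 10.8 dB, 39.6°; ω = 14: 15.5 dB, 39.1°

At ω = 6 rad/s:
zero (1 + j6·0.25) = 1 + j1.5 → |·| ≈ 1.8028, ∠ ≈ 56.31°
pole (1 + j6·0.05) = 1 + j0.3 → |·| ≈ 1.044, ∠ ≈ 16.70°
|T| = 2 · 1.8028 / (1.044) ≈ 3.4536
Gain = 20 log₁₀(3.4536) ≈ 10.77 dB
∠T = (56.31°) − (16.70°) = 39.61°

At ω = 14 rad/s:
zero (1 + j14·0.25) = 1 + j3.5 → |·| ≈ 3.6401, ∠ ≈ 74.05°
pole (1 + j14·0.05) = 1 + j0.7 → |·| ≈ 1.2207, ∠ ≈ 34.99°
|T| = 2 · 3.6401 / (1.2207) ≈ 5.964
Gain = 20 log₁₀(5.964) ≈ 15.51 dB
∠T = (74.05°) − (34.99°) = 39.06°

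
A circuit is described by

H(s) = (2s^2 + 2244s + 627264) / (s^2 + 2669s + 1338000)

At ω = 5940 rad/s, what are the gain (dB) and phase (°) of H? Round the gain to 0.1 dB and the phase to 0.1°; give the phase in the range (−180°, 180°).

Substitute s = j5940:
Numerator: 2(j5940)^2 + 2244(j5940) + 627264 = -69939936 + j13329360
Denominator: (j5940)^2 + 2669(j5940) + 1338000 = -33945600 + j15853860
|N| = √(69939936² + 13329360²) ≈ 7.1199e+07, ∠N ≈ 169.21°
|D| = √(33945600² + 15853860²) ≈ 3.7465e+07, ∠D ≈ 154.97°
|H| = 7.1199e+07 / 3.7465e+07 ≈ 1.9004
Gain = 20 log₁₀(1.9004) ≈ 5.58 dB
∠H = 169.21° − 154.97° = 14.24°

5.6 dB, 14.2°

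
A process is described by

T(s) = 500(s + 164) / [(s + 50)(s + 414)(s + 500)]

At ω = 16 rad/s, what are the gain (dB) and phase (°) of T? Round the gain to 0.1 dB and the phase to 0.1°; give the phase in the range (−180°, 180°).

At s = jω = j16:
zero (s+164): 164 + j16 → |·| = √(164²+16²) = √27152 ≈ 164.78, ∠ = arctan(16/164) ≈ 5.57°
pole (s+50): 50 + j16 → |·| = √(50²+16²) = √2756 ≈ 52.498, ∠ = arctan(16/50) ≈ 17.74°
pole (s+414): 414 + j16 → |·| = √(414²+16²) = √171652 ≈ 414.31, ∠ = arctan(16/414) ≈ 2.21°
pole (s+500): 500 + j16 → |·| = √(500²+16²) = √250256 ≈ 500.26, ∠ = arctan(16/500) ≈ 1.83°
|T| = 500 · 164.78 / 1.0881e+07 ≈ 0.0075719
Gain = 20 log₁₀(0.0075719) ≈ -42.42 dB
∠T = 5.57° − 21.78° = -16.21°

-42.4 dB, -16.2°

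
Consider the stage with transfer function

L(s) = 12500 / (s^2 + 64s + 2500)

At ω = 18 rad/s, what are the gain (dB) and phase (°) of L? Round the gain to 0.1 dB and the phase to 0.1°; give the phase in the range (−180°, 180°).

14.1 dB, -27.9°

At s = jω = j18:
quadratic: (j18)² + 64·j18 + 2500 = 2176 + j1152 → |·| ≈ 2462.1, ∠ ≈ 27.90°
|L| = 12500 / 2462.1 ≈ 5.077
Gain = 20 log₁₀(5.077) ≈ 14.11 dB
∠L = 0.00° − 27.90° = -27.90°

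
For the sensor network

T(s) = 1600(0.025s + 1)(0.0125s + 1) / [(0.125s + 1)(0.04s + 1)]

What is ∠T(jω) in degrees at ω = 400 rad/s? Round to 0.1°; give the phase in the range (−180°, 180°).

-12.3°

At ω = 400 rad/s:
zero (1 + j400·0.025) = 1 + j10 → |·| ≈ 10.05, ∠ ≈ 84.29°
zero (1 + j400·0.0125) = 1 + j5 → |·| ≈ 5.099, ∠ ≈ 78.69°
pole (1 + j400·0.125) = 1 + j50 → |·| ≈ 50.01, ∠ ≈ 88.85°
pole (1 + j400·0.04) = 1 + j16 → |·| ≈ 16.031, ∠ ≈ 86.42°
∠T = (84.29° + 78.69°) − (88.85° + 86.42°) = -12.29°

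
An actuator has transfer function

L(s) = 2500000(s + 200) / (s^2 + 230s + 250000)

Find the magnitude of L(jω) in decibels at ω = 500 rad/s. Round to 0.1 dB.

At s = jω = j500:
zero (s+200): 200 + j500 → |·| = √(200²+500²) = √290000 ≈ 538.52, ∠ = arctan(500/200) ≈ 68.20°
quadratic: (j500)² + 230·j500 + 250000 = 0 + j115000 → |·| ≈ 1.15e+05, ∠ ≈ 90.00°
|L| = 2500000 · 538.52 / 1.15e+05 ≈ 11707
Gain = 20 log₁₀(11707) ≈ 81.37 dB

81.4 dB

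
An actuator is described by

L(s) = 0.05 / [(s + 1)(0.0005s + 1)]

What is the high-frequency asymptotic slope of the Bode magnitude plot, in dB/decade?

Each pole contributes −20 dB/decade at high frequency; each zero contributes +20 dB/decade.
Net: 0 zero(s) − 2 pole(s) → -40 dB/decade.

-40 dB/decade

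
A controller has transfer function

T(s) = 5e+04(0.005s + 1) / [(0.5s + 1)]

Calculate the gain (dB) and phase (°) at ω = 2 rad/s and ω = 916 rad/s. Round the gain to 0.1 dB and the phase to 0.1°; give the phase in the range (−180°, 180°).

ω = 2: 91.0 dB, -44.4°; ω = 916: 54.2 dB, -12.2°

At ω = 2 rad/s:
zero (1 + j2·0.005) = 1 + j0.01 → |·| ≈ 1, ∠ ≈ 0.57°
pole (1 + j2·0.5) = 1 + j1 → |·| ≈ 1.4142, ∠ ≈ 45.00°
|T| = 5e+04 · 1 / (1.4142) ≈ 35356
Gain = 20 log₁₀(35356) ≈ 90.97 dB
∠T = (0.57°) − (45.00°) = -44.43°

At ω = 916 rad/s:
zero (1 + j916·0.005) = 1 + j4.58 → |·| ≈ 4.6879, ∠ ≈ 77.68°
pole (1 + j916·0.5) = 1 + j458 → |·| ≈ 458, ∠ ≈ 89.87°
|T| = 5e+04 · 4.6879 / (458) ≈ 511.78
Gain = 20 log₁₀(511.78) ≈ 54.18 dB
∠T = (77.68°) − (89.87°) = -12.19°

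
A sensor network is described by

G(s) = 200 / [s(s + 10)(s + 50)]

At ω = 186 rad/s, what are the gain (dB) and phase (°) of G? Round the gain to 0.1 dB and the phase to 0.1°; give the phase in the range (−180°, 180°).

At s = jω = j186:
pole (s+10): 10 + j186 → |·| = √(10²+186²) = √34696 ≈ 186.27, ∠ = arctan(186/10) ≈ 86.92°
pole (s+50): 50 + j186 → |·| = √(50²+186²) = √37096 ≈ 192.6, ∠ = arctan(186/50) ≈ 74.95°
pole at origin: |s| = 186, ∠ = 90.00° (in denominator)
|G| = 200 / 6.6729e+06 ≈ 2.9972e-05
Gain = 20 log₁₀(2.9972e-05) ≈ -90.47 dB
∠G = 0.00° − 251.87° = -251.87° ≡ 108.13° (principal value)

-90.5 dB, 108.1°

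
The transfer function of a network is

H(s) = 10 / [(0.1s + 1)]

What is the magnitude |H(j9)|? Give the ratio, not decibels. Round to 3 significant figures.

7.43

At ω = 9 rad/s:
pole (1 + j9·0.1) = 1 + j0.9 → |·| ≈ 1.3454, ∠ ≈ 41.99°
|H| = 10 · 1 / (1.3454) ≈ 7.4327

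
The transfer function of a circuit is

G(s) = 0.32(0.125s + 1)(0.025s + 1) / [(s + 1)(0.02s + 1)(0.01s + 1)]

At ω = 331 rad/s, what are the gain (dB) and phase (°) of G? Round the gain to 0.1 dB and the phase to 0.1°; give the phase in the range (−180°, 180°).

At ω = 331 rad/s:
zero (1 + j331·0.125) = 1 + j41.375 → |·| ≈ 41.387, ∠ ≈ 88.62°
zero (1 + j331·0.025) = 1 + j8.275 → |·| ≈ 8.3352, ∠ ≈ 83.11°
pole (1 + j331·1) = 1 + j331 → |·| ≈ 331, ∠ ≈ 89.83°
pole (1 + j331·0.02) = 1 + j6.62 → |·| ≈ 6.6951, ∠ ≈ 81.41°
pole (1 + j331·0.01) = 1 + j3.31 → |·| ≈ 3.4578, ∠ ≈ 73.19°
|G| = 0.32 · 41.387 · 8.3352 / (331 · 6.6951 · 3.4578) ≈ 0.014406
Gain = 20 log₁₀(0.014406) ≈ -36.83 dB
∠G = (88.62° + 83.11°) − (89.83° + 81.41° + 73.19°) = -72.70°

-36.8 dB, -72.7°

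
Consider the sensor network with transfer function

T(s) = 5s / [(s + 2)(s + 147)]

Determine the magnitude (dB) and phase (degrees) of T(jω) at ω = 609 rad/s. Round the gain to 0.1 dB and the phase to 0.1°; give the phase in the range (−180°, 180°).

-42.0 dB, -76.2°

At s = jω = j609:
zero at origin: s = j609 → |·| = 609, ∠ = 90.00°
pole (s+2): 2 + j609 → |·| = √(2²+609²) = √370885 ≈ 609, ∠ = arctan(609/2) ≈ 89.81°
pole (s+147): 147 + j609 → |·| = √(147²+609²) = √392490 ≈ 626.49, ∠ = arctan(609/147) ≈ 76.43°
|T| = 5 · 609 / 3.8153e+05 ≈ 0.007981
Gain = 20 log₁₀(0.007981) ≈ -41.96 dB
∠T = 90.00° − 166.24° = -76.24°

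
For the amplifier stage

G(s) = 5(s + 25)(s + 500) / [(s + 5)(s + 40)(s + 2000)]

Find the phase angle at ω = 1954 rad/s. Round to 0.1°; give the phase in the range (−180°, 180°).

-58.1°

At s = jω = j1954:
zero (s+25): 25 + j1954 → |·| = √(25²+1954²) = √3818741 ≈ 1954.2, ∠ = arctan(1954/25) ≈ 89.27°
zero (s+500): 500 + j1954 → |·| = √(500²+1954²) = √4068116 ≈ 2017, ∠ = arctan(1954/500) ≈ 75.65°
pole (s+5): 5 + j1954 → |·| = √(5²+1954²) = √3818141 ≈ 1954, ∠ = arctan(1954/5) ≈ 89.85°
pole (s+40): 40 + j1954 → |·| = √(40²+1954²) = √3819716 ≈ 1954.4, ∠ = arctan(1954/40) ≈ 88.83°
pole (s+2000): 2000 + j1954 → |·| = √(2000²+1954²) = √7818116 ≈ 2796.1, ∠ = arctan(1954/2000) ≈ 44.33°
∠G = 164.92° − 223.01° = -58.09°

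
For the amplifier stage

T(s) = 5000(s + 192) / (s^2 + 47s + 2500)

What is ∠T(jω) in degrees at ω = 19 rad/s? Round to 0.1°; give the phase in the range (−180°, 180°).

At s = jω = j19:
zero (s+192): 192 + j19 → |·| = √(192²+19²) = √37225 ≈ 192.94, ∠ = arctan(19/192) ≈ 5.65°
quadratic: (j19)² + 47·j19 + 2500 = 2139 + j893 → |·| ≈ 2317.9, ∠ ≈ 22.66°
∠T = 5.65° − 22.66° = -17.01°

-17.0°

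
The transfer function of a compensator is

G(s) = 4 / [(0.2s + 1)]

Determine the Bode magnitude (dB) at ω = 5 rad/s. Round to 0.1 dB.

9.0 dB

At ω = 5 rad/s:
pole (1 + j5·0.2) = 1 + j1 → |·| ≈ 1.4142, ∠ ≈ 45.00°
|G| = 4 · 1 / (1.4142) ≈ 2.8285
Gain = 20 log₁₀(2.8285) ≈ 9.03 dB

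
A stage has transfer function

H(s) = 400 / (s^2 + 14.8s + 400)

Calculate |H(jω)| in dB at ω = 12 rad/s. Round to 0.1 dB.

2.2 dB

At s = jω = j12:
quadratic: (j12)² + 14.8·j12 + 400 = 256 + j177.6 → |·| ≈ 311.57, ∠ ≈ 34.75°
|H| = 400 / 311.57 ≈ 1.2838
Gain = 20 log₁₀(1.2838) ≈ 2.17 dB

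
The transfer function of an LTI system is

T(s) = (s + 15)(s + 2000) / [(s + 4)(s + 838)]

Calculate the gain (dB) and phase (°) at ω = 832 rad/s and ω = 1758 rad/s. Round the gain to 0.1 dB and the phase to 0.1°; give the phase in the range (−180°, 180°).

ω = 832: 5.3 dB, -23.0°; ω = 1758: 2.7 dB, -23.6°

At s = jω = j832:
zero (s+15): 15 + j832 → |·| = √(15²+832²) = √692449 ≈ 832.14, ∠ = arctan(832/15) ≈ 88.97°
zero (s+2000): 2000 + j832 → |·| = √(2000²+832²) = √4692224 ≈ 2166.2, ∠ = arctan(832/2000) ≈ 22.59°
pole (s+4): 4 + j832 → |·| = √(4²+832²) = √692240 ≈ 832.01, ∠ = arctan(832/4) ≈ 89.72°
pole (s+838): 838 + j832 → |·| = √(838²+832²) = √1394468 ≈ 1180.9, ∠ = arctan(832/838) ≈ 44.79°
|T| = 1 · 1.8026e+06 / 9.8252e+05 ≈ 1.8347
Gain = 20 log₁₀(1.8347) ≈ 5.27 dB
∠T = 111.56° − 134.51° = -22.95°

At s = jω = j1758:
zero (s+15): 15 + j1758 → |·| = √(15²+1758²) = √3090789 ≈ 1758.1, ∠ = arctan(1758/15) ≈ 89.51°
zero (s+2000): 2000 + j1758 → |·| = √(2000²+1758²) = √7090564 ≈ 2662.8, ∠ = arctan(1758/2000) ≈ 41.32°
pole (s+4): 4 + j1758 → |·| = √(4²+1758²) = √3090580 ≈ 1758, ∠ = arctan(1758/4) ≈ 89.87°
pole (s+838): 838 + j1758 → |·| = √(838²+1758²) = √3792808 ≈ 1947.5, ∠ = arctan(1758/838) ≈ 64.51°
|T| = 1 · 4.6815e+06 / 3.4237e+06 ≈ 1.3674
Gain = 20 log₁₀(1.3674) ≈ 2.72 dB
∠T = 130.83° − 154.38° = -23.55°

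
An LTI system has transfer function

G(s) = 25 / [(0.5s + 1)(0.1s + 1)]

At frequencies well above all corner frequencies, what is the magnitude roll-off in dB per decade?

-40 dB/decade

Each pole contributes −20 dB/decade at high frequency; each zero contributes +20 dB/decade.
Net: 0 zero(s) − 2 pole(s) → -40 dB/decade.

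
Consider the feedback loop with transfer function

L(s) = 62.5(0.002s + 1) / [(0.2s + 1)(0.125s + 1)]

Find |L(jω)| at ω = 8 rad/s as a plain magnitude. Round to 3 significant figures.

23.4

At ω = 8 rad/s:
zero (1 + j8·0.002) = 1 + j0.016 → |·| ≈ 1.0001, ∠ ≈ 0.92°
pole (1 + j8·0.2) = 1 + j1.6 → |·| ≈ 1.8868, ∠ ≈ 57.99°
pole (1 + j8·0.125) = 1 + j1 → |·| ≈ 1.4142, ∠ ≈ 45.00°
|L| = 62.5 · 1.0001 / (1.8868 · 1.4142) ≈ 23.425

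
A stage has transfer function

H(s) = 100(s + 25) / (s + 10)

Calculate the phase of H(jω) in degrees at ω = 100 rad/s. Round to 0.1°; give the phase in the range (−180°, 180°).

At s = jω = j100:
zero (s+25): 25 + j100 → |·| = √(25²+100²) = √10625 ≈ 103.08, ∠ = arctan(100/25) ≈ 75.96°
pole (s+10): 10 + j100 → |·| = √(10²+100²) = √10100 ≈ 100.5, ∠ = arctan(100/10) ≈ 84.29°
∠H = 75.96° − 84.29° = -8.33°

-8.3°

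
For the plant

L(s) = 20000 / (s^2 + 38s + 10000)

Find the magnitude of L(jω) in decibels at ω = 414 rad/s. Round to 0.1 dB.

-18.2 dB

At s = jω = j414:
quadratic: (j414)² + 38·j414 + 10000 = -161396 + j15732 → |·| ≈ 1.6216e+05, ∠ ≈ 174.43°
|L| = 20000 / 1.6216e+05 ≈ 0.12333
Gain = 20 log₁₀(0.12333) ≈ -18.18 dB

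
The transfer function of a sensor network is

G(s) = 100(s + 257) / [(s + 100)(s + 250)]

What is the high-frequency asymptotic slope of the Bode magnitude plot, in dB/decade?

Each pole contributes −20 dB/decade at high frequency; each zero contributes +20 dB/decade.
Net: 1 zero(s) − 2 pole(s) → -20 dB/decade.

-20 dB/decade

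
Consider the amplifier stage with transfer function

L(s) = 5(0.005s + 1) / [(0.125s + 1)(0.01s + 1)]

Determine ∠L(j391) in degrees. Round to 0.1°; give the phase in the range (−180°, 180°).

-101.6°

At ω = 391 rad/s:
zero (1 + j391·0.005) = 1 + j1.955 → |·| ≈ 2.1959, ∠ ≈ 62.91°
pole (1 + j391·0.125) = 1 + j48.875 → |·| ≈ 48.885, ∠ ≈ 88.83°
pole (1 + j391·0.01) = 1 + j3.91 → |·| ≈ 4.0359, ∠ ≈ 75.65°
∠L = (62.91°) − (88.83° + 75.65°) = -101.57°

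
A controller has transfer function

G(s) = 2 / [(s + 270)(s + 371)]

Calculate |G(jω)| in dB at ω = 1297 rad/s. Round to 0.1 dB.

At s = jω = j1297:
pole (s+270): 270 + j1297 → |·| = √(270²+1297²) = √1755109 ≈ 1324.8, ∠ = arctan(1297/270) ≈ 78.24°
pole (s+371): 371 + j1297 → |·| = √(371²+1297²) = √1819850 ≈ 1349, ∠ = arctan(1297/371) ≈ 74.04°
|G| = 2 / 1.7872e+06 ≈ 1.1191e-06
Gain = 20 log₁₀(1.1191e-06) ≈ -119.02 dB

-119.0 dB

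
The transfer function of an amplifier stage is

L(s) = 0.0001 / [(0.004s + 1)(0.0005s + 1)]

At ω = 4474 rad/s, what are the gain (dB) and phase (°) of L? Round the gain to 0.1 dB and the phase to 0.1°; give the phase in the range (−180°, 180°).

-112.9 dB, -152.7°

At ω = 4474 rad/s:
pole (1 + j4474·0.004) = 1 + j17.896 → |·| ≈ 17.924, ∠ ≈ 86.80°
pole (1 + j4474·0.0005) = 1 + j2.237 → |·| ≈ 2.4503, ∠ ≈ 65.91°
|L| = 0.0001 · 1 / (17.924 · 2.4503) ≈ 2.2769e-06
Gain = 20 log₁₀(2.2769e-06) ≈ -112.85 dB
∠L = (0°) − (86.80° + 65.91°) = -152.71°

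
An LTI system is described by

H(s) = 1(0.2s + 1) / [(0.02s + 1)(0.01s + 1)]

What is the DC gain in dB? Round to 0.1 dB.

0.0 dB

H(0) = 1 · 1 / 1 = 1
20 log₁₀(1) ≈ 0.00 dB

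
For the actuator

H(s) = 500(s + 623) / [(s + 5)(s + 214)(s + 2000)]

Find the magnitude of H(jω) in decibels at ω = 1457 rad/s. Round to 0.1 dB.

-76.5 dB

At s = jω = j1457:
zero (s+623): 623 + j1457 → |·| = √(623²+1457²) = √2510978 ≈ 1584.6, ∠ = arctan(1457/623) ≈ 66.85°
pole (s+5): 5 + j1457 → |·| = √(5²+1457²) = √2122874 ≈ 1457, ∠ = arctan(1457/5) ≈ 89.80°
pole (s+214): 214 + j1457 → |·| = √(214²+1457²) = √2168645 ≈ 1472.6, ∠ = arctan(1457/214) ≈ 81.64°
pole (s+2000): 2000 + j1457 → |·| = √(2000²+1457²) = √6122849 ≈ 2474.4, ∠ = arctan(1457/2000) ≈ 36.07°
|H| = 500 · 1584.6 / 5.309e+09 ≈ 0.00014924
Gain = 20 log₁₀(0.00014924) ≈ -76.52 dB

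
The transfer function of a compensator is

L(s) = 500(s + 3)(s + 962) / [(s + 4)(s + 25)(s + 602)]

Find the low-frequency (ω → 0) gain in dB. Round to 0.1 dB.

27.6 dB

L(0) = 500·3·962 / (4·25·602) ≈ 23.97
20 log₁₀(23.97) ≈ 27.59 dB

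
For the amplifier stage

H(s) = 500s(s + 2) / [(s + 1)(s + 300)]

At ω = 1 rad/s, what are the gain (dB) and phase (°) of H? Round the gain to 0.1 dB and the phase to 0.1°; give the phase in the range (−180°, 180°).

8.4 dB, 71.4°

At s = jω = j1:
zero (s+2): 2 + j1 → |·| = √(2²+1²) = √5 ≈ 2.2361, ∠ = arctan(1/2) ≈ 26.57°
zero at origin: s = j1 → |·| = 1, ∠ = 90.00°
pole (s+1): 1 + j1 → |·| = √(1²+1²) = √2 ≈ 1.4142, ∠ = arctan(1/1) ≈ 45.00°
pole (s+300): 300 + j1 → |·| = √(300²+1²) = √90001 ≈ 300, ∠ = arctan(1/300) ≈ 0.19°
|H| = 500 · 2.2361 / 424.26 ≈ 2.6353
Gain = 20 log₁₀(2.6353) ≈ 8.42 dB
∠H = 116.57° − 45.19° = 71.38°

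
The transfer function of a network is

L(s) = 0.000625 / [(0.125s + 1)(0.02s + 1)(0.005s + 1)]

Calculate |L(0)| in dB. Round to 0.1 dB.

L(0) = 0.000625 · 1 / 1 = 0.000625
20 log₁₀(0.000625) ≈ -64.08 dB

-64.1 dB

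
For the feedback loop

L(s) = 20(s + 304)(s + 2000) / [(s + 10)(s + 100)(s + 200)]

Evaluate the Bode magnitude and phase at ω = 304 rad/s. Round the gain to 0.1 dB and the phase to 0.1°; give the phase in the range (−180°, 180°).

-6.2 dB, -162.9°

At s = jω = j304:
zero (s+304): 304 + j304 → |·| = √(304²+304²) = √184832 ≈ 429.92, ∠ = arctan(304/304) ≈ 45.00°
zero (s+2000): 2000 + j304 → |·| = √(2000²+304²) = √4092416 ≈ 2023, ∠ = arctan(304/2000) ≈ 8.64°
pole (s+10): 10 + j304 → |·| = √(10²+304²) = √92516 ≈ 304.16, ∠ = arctan(304/10) ≈ 88.12°
pole (s+100): 100 + j304 → |·| = √(100²+304²) = √102416 ≈ 320.02, ∠ = arctan(304/100) ≈ 71.79°
pole (s+200): 200 + j304 → |·| = √(200²+304²) = √132416 ≈ 363.89, ∠ = arctan(304/200) ≈ 56.66°
|L| = 20 · 8.6973e+05 / 3.542e+07 ≈ 0.4911
Gain = 20 log₁₀(0.4911) ≈ -6.18 dB
∠L = 53.64° − 216.57° = -162.93°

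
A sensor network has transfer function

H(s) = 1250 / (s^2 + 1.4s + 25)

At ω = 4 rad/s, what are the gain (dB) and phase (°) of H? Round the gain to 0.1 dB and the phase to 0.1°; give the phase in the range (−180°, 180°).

41.4 dB, -31.9°

At s = jω = j4:
quadratic: (j4)² + 1.4·j4 + 25 = 9 + j5.6 → |·| ≈ 10.6, ∠ ≈ 31.89°
|H| = 1250 / 10.6 ≈ 117.92
Gain = 20 log₁₀(117.92) ≈ 41.43 dB
∠H = 0.00° − 31.89° = -31.89°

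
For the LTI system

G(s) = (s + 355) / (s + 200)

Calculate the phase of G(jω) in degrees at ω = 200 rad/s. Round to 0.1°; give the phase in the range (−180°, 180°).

At s = jω = j200:
zero (s+355): 355 + j200 → |·| = √(355²+200²) = √166025 ≈ 407.46, ∠ = arctan(200/355) ≈ 29.40°
pole (s+200): 200 + j200 → |·| = √(200²+200²) = √80000 ≈ 282.84, ∠ = arctan(200/200) ≈ 45.00°
∠G = 29.40° − 45.00° = -15.60°

-15.6°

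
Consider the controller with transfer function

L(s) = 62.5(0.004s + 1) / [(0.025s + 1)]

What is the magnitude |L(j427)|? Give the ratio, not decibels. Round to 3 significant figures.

At ω = 427 rad/s:
zero (1 + j427·0.004) = 1 + j1.708 → |·| ≈ 1.9792, ∠ ≈ 59.65°
pole (1 + j427·0.025) = 1 + j10.675 → |·| ≈ 10.722, ∠ ≈ 84.65°
|L| = 62.5 · 1.9792 / (10.722) ≈ 11.537

11.5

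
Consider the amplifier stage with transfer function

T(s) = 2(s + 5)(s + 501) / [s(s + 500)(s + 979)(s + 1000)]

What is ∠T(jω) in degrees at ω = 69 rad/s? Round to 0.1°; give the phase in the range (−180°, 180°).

At s = jω = j69:
zero (s+5): 5 + j69 → |·| = √(5²+69²) = √4786 ≈ 69.181, ∠ = arctan(69/5) ≈ 85.86°
zero (s+501): 501 + j69 → |·| = √(501²+69²) = √255762 ≈ 505.73, ∠ = arctan(69/501) ≈ 7.84°
pole (s+500): 500 + j69 → |·| = √(500²+69²) = √254761 ≈ 504.74, ∠ = arctan(69/500) ≈ 7.86°
pole (s+979): 979 + j69 → |·| = √(979²+69²) = √963202 ≈ 981.43, ∠ = arctan(69/979) ≈ 4.03°
pole (s+1000): 1000 + j69 → |·| = √(1000²+69²) = √1004761 ≈ 1002.4, ∠ = arctan(69/1000) ≈ 3.95°
pole at origin: |s| = 69, ∠ = 90.00° (in denominator)
∠T = 93.70° − 105.84° = -12.14°

-12.1°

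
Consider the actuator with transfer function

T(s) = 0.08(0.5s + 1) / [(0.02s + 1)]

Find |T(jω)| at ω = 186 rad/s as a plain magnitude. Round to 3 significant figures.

At ω = 186 rad/s:
zero (1 + j186·0.5) = 1 + j93 → |·| ≈ 93.005, ∠ ≈ 89.38°
pole (1 + j186·0.02) = 1 + j3.72 → |·| ≈ 3.8521, ∠ ≈ 74.95°
|T| = 0.08 · 93.005 / (3.8521) ≈ 1.9315

1.93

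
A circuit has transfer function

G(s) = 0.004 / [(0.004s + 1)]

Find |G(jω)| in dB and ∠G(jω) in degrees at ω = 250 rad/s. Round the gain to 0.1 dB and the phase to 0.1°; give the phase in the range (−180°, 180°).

-51.0 dB, -45.0°

At ω = 250 rad/s:
pole (1 + j250·0.004) = 1 + j1 → |·| ≈ 1.4142, ∠ ≈ 45.00°
|G| = 0.004 · 1 / (1.4142) ≈ 0.0028285
Gain = 20 log₁₀(0.0028285) ≈ -50.97 dB
∠G = (0°) − (45.00°) = -45.00°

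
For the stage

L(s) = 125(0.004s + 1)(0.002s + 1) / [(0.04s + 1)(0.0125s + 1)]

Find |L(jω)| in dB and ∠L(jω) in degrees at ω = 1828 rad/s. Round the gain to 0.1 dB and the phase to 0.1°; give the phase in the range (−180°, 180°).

At ω = 1828 rad/s:
zero (1 + j1828·0.004) = 1 + j7.312 → |·| ≈ 7.3801, ∠ ≈ 82.21°
zero (1 + j1828·0.002) = 1 + j3.656 → |·| ≈ 3.7903, ∠ ≈ 74.70°
pole (1 + j1828·0.04) = 1 + j73.12 → |·| ≈ 73.127, ∠ ≈ 89.22°
pole (1 + j1828·0.0125) = 1 + j22.85 → |·| ≈ 22.872, ∠ ≈ 87.49°
|L| = 125 · 7.3801 · 3.7903 / (73.127 · 22.872) ≈ 2.0906
Gain = 20 log₁₀(2.0906) ≈ 6.41 dB
∠L = (82.21° + 74.70°) − (89.22° + 87.49°) = -19.80°

6.4 dB, -19.8°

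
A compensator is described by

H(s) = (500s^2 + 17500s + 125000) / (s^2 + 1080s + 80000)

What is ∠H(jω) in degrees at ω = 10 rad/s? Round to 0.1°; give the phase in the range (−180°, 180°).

59.1°

Substitute s = j10:
Numerator: 500(j10)^2 + 17500(j10) + 125000 = 75000 + j175000
Denominator: (j10)^2 + 1080(j10) + 80000 = 79900 + j10800
|N| = √(75000² + 175000²) ≈ 1.9039e+05, ∠N ≈ 66.80°
|D| = √(79900² + 10800²) ≈ 80627, ∠D ≈ 7.70°
∠H = 66.80° − 7.70° = 59.10°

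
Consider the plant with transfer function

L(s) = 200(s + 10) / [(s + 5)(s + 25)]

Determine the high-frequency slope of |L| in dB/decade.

-20 dB/decade

Each pole contributes −20 dB/decade at high frequency; each zero contributes +20 dB/decade.
Net: 1 zero(s) − 2 pole(s) → -20 dB/decade.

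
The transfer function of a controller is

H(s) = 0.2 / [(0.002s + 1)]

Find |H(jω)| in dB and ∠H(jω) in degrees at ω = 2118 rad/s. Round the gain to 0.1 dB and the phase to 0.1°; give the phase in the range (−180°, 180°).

-26.8 dB, -76.7°

At ω = 2118 rad/s:
pole (1 + j2118·0.002) = 1 + j4.236 → |·| ≈ 4.3524, ∠ ≈ 76.72°
|H| = 0.2 · 1 / (4.3524) ≈ 0.045952
Gain = 20 log₁₀(0.045952) ≈ -26.75 dB
∠H = (0°) − (76.72°) = -76.72°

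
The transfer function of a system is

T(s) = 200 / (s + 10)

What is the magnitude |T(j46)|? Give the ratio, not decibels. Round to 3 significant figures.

4.25

Substitute s = j46:
Numerator: 200 = 200 + j0
Denominator: (j46) + 10 = 10 + j46
|N| = √(200² + 0²) ≈ 200, ∠N ≈ 0.00°
|D| = √(10² + 46²) ≈ 47.074, ∠D ≈ 77.74°
|T| = 200 / 47.074 ≈ 4.2486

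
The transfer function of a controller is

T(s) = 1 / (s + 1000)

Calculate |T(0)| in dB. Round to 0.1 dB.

-60.0 dB

T(0) = 1 / (1000) = 0.001
20 log₁₀(0.001) ≈ -60.00 dB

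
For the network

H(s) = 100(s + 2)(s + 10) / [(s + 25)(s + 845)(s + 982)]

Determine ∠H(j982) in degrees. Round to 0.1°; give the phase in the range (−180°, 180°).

At s = jω = j982:
zero (s+2): 2 + j982 → |·| = √(2²+982²) = √964328 ≈ 982, ∠ = arctan(982/2) ≈ 89.88°
zero (s+10): 10 + j982 → |·| = √(10²+982²) = √964424 ≈ 982.05, ∠ = arctan(982/10) ≈ 89.42°
pole (s+25): 25 + j982 → |·| = √(25²+982²) = √964949 ≈ 982.32, ∠ = arctan(982/25) ≈ 88.54°
pole (s+845): 845 + j982 → |·| = √(845²+982²) = √1678349 ≈ 1295.5, ∠ = arctan(982/845) ≈ 49.29°
pole (s+982): 982 + j982 → |·| = √(982²+982²) = √1928648 ≈ 1388.8, ∠ = arctan(982/982) ≈ 45.00°
∠H = 179.30° − 182.83° = -3.53°

-3.5°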